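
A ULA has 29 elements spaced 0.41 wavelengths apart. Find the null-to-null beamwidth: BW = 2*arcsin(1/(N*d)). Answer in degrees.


1/(N*d) = 1/(29*0.41) = 0.084104
BW = 2*arcsin(0.084104) = 9.6 degrees

9.6 degrees


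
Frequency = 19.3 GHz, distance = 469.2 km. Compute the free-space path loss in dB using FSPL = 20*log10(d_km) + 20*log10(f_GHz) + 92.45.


20*log10(469.2) = 53.43
20*log10(19.3) = 25.71
FSPL = 171.6 dB

171.6 dB


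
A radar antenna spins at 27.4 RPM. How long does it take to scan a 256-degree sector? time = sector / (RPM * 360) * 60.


t = 256 / (27.4 * 360) * 60 = 1.56 s

1.56 s


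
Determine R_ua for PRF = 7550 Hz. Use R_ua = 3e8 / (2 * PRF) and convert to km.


R_ua = 3e8 / (2 * 7550) = 19867.5 m = 19.9 km

19.9 km


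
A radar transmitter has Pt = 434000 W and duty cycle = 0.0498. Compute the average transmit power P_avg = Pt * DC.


P_avg = 434000 * 0.0498 = 21613.2 W

21613.2 W


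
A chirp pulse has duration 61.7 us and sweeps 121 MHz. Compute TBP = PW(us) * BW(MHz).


TBP = 61.7 * 121 = 7465.7

7465.7


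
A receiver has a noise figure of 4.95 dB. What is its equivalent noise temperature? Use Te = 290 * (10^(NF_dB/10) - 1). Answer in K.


NF_lin = 10^(4.95/10) = 3.126079
Te = 290 * (3.126079 - 1) = 616.6 K

616.6 K


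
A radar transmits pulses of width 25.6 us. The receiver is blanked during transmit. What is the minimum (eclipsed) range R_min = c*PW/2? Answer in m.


R_min = 3e8 * 25.6e-6 / 2 = 3840.0 m

3840.0 m


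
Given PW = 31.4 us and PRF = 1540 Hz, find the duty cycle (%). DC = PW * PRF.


DC = 31.4e-6 * 1540 * 100 = 4.84%

4.84%


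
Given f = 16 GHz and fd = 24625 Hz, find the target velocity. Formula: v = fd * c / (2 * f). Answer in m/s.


v = 24625 * 3e8 / (2 * 16000000000.0) = 230.9 m/s

230.9 m/s


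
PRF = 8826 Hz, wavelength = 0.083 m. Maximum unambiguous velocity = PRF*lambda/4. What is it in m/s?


V_ua = 8826 * 0.083 / 4 = 183.1 m/s

183.1 m/s


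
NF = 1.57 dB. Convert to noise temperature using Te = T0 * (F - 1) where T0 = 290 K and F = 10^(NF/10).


NF_lin = 10^(1.57/10) = 1.435489
Te = 290 * (1.435489 - 1) = 126.3 K

126.3 K


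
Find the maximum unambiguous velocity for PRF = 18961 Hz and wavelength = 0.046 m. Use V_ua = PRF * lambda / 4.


V_ua = 18961 * 0.046 / 4 = 218.1 m/s

218.1 m/s


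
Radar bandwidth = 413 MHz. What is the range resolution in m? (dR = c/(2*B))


dR = 3e8 / (2 * 413000000.0) = 0.36 m

0.36 m


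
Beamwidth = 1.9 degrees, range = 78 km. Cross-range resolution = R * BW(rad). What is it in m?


BW_rad = 0.033161256
CR = 78000 * 0.033161256 = 2586.6 m

2586.6 m


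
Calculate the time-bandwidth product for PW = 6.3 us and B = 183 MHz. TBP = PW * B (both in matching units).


TBP = 6.3 * 183 = 1152.9

1152.9


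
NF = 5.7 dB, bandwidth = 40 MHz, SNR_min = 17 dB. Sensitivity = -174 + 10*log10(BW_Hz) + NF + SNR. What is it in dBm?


10*log10(40000000.0) = 76.02
S = -174 + 76.02 + 5.7 + 17 = -75.3 dBm

-75.3 dBm


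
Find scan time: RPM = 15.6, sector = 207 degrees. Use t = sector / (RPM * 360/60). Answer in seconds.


t = 207 / (15.6 * 360) * 60 = 2.21 s

2.21 s


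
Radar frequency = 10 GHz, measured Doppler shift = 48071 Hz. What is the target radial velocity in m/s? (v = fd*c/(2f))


v = 48071 * 3e8 / (2 * 10000000000.0) = 721.1 m/s

721.1 m/s


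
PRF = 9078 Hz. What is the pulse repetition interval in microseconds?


PRI = 1/9078 = 0.0001101564 s = 110.2 us

110.2 us


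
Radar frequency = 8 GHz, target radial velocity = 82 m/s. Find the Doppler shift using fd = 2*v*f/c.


fd = 2 * 82 * 8000000000.0 / 3e8 = 4373.3 Hz

4373.3 Hz


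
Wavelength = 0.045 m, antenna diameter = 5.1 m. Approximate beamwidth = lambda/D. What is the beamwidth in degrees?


BW_rad = 0.045 / 5.1 = 0.008824
BW_deg = 0.51 degrees

0.51 degrees


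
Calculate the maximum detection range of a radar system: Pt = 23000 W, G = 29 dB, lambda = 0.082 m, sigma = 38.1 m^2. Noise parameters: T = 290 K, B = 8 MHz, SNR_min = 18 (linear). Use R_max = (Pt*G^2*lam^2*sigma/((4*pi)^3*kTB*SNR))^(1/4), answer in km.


G_lin = 10^(29/10) = 794.328235
R^4 = 23000 * 794.328235^2 * 0.082^2 * 38.1 / ((4*pi)^3 * 1.38e-23 * 290 * 8000000.0 * 18)
R^4 = 3.25096e18 m^4
R_max = (3.25096e18)^(1/4) = 42462.2 m = 42.5 km

42.5 km


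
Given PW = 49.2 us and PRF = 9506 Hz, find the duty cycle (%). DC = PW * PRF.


DC = 49.2e-6 * 9506 * 100 = 46.77%

46.77%


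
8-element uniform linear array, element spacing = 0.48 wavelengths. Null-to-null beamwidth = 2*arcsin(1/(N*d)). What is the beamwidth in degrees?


1/(N*d) = 1/(8*0.48) = 0.260417
BW = 2*arcsin(0.260417) = 30.2 degrees

30.2 degrees


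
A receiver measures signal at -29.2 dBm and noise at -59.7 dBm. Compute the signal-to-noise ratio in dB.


SNR = -29.2 - (-59.7) = 30.5 dB

30.5 dB


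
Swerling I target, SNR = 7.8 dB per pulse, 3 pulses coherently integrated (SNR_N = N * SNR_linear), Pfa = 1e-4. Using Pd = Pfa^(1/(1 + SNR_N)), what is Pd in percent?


SNR_lin = 10^(7.8/10) = 6.0256
SNR_N = 3 * 6.0256 = 18.0768
1/(1 + SNR_N) = 1/19.0768 = 0.0524197
Pd = (1e-4)^0.0524197 = 0.61705
Pd = 61.7%

61.7%


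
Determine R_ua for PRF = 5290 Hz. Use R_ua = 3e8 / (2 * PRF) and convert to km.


R_ua = 3e8 / (2 * 5290) = 28355.4 m = 28.4 km

28.4 km


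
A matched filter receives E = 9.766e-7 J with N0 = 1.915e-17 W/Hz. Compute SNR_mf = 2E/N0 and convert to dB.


SNR_lin = 2 * 9.766e-7 / 1.915e-17 = 1.02e11
SNR_dB = 10*log10(1.02e11) = 110.1 dB

110.1 dB


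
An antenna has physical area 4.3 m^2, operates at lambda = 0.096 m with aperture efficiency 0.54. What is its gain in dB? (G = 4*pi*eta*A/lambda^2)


G_linear = 4*pi*0.54*4.3/0.096^2 = 3166.14
G_dB = 10*log10(3166.14) = 35.0 dB

35.0 dB


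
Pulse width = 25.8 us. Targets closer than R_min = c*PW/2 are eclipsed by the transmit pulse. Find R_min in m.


R_min = 3e8 * 25.8e-6 / 2 = 3870.0 m

3870.0 m


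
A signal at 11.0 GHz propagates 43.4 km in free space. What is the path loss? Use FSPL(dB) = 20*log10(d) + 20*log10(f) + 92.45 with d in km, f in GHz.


20*log10(43.4) = 32.75
20*log10(11.0) = 20.83
FSPL = 146.0 dB

146.0 dB


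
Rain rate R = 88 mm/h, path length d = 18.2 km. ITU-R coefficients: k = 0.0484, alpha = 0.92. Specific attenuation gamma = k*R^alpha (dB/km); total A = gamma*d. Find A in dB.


gamma = 0.0484 * 88^0.92 = 2.976935 dB/km
A = 2.976935 * 18.2 = 54.18 dB

54.18 dB


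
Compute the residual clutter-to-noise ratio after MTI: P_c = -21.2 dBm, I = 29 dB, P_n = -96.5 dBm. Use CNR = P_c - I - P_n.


CNR = -21.2 - 29 - (-96.5) = 46.3 dB

46.3 dB


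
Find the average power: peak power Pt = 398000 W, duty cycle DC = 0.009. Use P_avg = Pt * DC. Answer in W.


P_avg = 398000 * 0.009 = 3582.0 W

3582.0 W


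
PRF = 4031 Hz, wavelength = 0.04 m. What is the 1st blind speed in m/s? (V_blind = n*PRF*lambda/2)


V_blind = 1 * 4031 * 0.04 / 2 = 80.6 m/s

80.6 m/s


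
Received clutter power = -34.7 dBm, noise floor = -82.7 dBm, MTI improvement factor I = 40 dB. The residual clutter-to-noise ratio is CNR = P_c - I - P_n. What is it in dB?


CNR = -34.7 - 40 - (-82.7) = 8.0 dB

8.0 dB


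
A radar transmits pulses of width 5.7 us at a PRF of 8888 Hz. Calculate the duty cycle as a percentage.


DC = 5.7e-6 * 8888 * 100 = 5.07%

5.07%


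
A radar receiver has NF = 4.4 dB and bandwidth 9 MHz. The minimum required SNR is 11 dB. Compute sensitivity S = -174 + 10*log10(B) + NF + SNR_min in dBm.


10*log10(9000000.0) = 69.54
S = -174 + 69.54 + 4.4 + 11 = -89.1 dBm

-89.1 dBm


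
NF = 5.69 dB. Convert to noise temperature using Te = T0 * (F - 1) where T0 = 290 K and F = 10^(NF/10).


NF_lin = 10^(5.69/10) = 3.706807
Te = 290 * (3.706807 - 1) = 785.0 K

785.0 K


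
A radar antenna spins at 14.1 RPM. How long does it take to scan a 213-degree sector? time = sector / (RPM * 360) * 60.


t = 213 / (14.1 * 360) * 60 = 2.52 s

2.52 s


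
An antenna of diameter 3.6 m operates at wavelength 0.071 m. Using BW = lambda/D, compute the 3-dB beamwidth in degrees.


BW_rad = 0.071 / 3.6 = 0.019722
BW_deg = 1.13 degrees

1.13 degrees


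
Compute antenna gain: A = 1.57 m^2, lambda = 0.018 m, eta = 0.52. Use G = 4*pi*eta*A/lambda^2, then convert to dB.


G_linear = 4*pi*0.52*1.57/0.018^2 = 31664.15
G_dB = 10*log10(31664.15) = 45.0 dB

45.0 dB


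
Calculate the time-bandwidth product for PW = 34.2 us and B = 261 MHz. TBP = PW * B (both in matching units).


TBP = 34.2 * 261 = 8926.2

8926.2


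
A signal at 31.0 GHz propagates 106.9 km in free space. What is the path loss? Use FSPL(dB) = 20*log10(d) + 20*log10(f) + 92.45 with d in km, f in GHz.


20*log10(106.9) = 40.58
20*log10(31.0) = 29.83
FSPL = 162.9 dB

162.9 dB


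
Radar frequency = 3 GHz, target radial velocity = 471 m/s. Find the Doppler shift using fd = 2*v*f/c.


fd = 2 * 471 * 3000000000.0 / 3e8 = 9420.0 Hz

9420.0 Hz


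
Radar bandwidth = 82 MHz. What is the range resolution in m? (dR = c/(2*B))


dR = 3e8 / (2 * 82000000.0) = 1.83 m

1.83 m


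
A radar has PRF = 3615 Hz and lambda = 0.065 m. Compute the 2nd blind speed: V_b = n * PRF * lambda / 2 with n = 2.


V_blind = 2 * 3615 * 0.065 / 2 = 235.0 m/s

235.0 m/s


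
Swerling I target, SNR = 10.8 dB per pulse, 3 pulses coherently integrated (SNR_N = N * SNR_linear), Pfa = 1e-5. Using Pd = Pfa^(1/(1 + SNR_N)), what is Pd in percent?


SNR_lin = 10^(10.8/10) = 12.02264
SNR_N = 3 * 12.02264 = 36.06792
1/(1 + SNR_N) = 1/37.06792 = 0.0269775
Pd = (1e-5)^0.0269775 = 0.73301
Pd = 73.3%

73.3%


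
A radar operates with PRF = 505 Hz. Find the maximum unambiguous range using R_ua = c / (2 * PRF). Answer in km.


R_ua = 3e8 / (2 * 505) = 297029.7 m = 297.0 km

297.0 km


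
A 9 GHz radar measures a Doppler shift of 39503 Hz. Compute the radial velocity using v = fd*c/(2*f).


v = 39503 * 3e8 / (2 * 9000000000.0) = 658.4 m/s

658.4 m/s


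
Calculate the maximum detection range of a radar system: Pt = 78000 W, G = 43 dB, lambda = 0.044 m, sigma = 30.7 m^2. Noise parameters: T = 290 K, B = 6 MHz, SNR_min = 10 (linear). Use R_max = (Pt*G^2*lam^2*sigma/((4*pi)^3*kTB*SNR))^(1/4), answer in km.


G_lin = 10^(43/10) = 19952.62315
R^4 = 78000 * 19952.62315^2 * 0.044^2 * 30.7 / ((4*pi)^3 * 1.38e-23 * 290 * 6000000.0 * 10)
R^4 = 3.87329e21 m^4
R_max = (3.87329e21)^(1/4) = 249471.0 m = 249.5 km

249.5 km


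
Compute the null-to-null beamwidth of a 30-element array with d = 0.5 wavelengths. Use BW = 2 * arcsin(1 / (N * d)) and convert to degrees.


1/(N*d) = 1/(30*0.5) = 0.066667
BW = 2*arcsin(0.066667) = 7.6 degrees

7.6 degrees


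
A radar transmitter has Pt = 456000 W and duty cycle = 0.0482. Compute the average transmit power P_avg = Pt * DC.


P_avg = 456000 * 0.0482 = 21979.2 W

21979.2 W


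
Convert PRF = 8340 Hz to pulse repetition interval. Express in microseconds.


PRI = 1/8340 = 0.0001199041 s = 119.9 us

119.9 us


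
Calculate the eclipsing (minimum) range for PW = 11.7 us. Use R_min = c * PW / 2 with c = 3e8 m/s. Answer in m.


R_min = 3e8 * 11.7e-6 / 2 = 1755.0 m

1755.0 m


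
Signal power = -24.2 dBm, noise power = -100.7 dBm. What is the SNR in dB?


SNR = -24.2 - (-100.7) = 76.5 dB

76.5 dB


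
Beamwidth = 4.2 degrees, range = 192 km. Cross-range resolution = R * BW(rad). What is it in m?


BW_rad = 0.073303829
CR = 192000 * 0.073303829 = 14074.3 m

14074.3 m


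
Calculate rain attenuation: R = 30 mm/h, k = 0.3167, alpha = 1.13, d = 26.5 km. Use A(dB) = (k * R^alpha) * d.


gamma = 0.3167 * 30^1.13 = 14.784106 dB/km
A = 14.784106 * 26.5 = 391.78 dB

391.78 dB


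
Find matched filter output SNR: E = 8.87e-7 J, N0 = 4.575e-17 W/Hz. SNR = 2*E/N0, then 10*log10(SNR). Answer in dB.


SNR_lin = 2 * 8.87e-7 / 4.575e-17 = 3.878e10
SNR_dB = 10*log10(3.878e10) = 105.9 dB

105.9 dB


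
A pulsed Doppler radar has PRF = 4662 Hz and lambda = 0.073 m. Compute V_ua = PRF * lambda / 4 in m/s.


V_ua = 4662 * 0.073 / 4 = 85.1 m/s

85.1 m/s


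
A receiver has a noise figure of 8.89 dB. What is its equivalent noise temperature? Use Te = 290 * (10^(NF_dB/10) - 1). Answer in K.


NF_lin = 10^(8.89/10) = 7.744618
Te = 290 * (7.744618 - 1) = 1955.9 K

1955.9 K


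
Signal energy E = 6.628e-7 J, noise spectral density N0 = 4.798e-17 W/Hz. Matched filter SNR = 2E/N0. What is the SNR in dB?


SNR_lin = 2 * 6.628e-7 / 4.798e-17 = 2.763e10
SNR_dB = 10*log10(2.763e10) = 104.4 dB

104.4 dB


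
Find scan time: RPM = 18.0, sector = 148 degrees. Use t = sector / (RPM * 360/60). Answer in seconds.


t = 148 / (18.0 * 360) * 60 = 1.37 s

1.37 s


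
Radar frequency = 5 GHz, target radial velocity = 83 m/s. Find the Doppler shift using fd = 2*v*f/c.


fd = 2 * 83 * 5000000000.0 / 3e8 = 2766.7 Hz

2766.7 Hz


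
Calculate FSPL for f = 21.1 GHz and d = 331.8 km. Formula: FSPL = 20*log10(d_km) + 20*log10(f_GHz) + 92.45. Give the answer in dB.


20*log10(331.8) = 50.42
20*log10(21.1) = 26.49
FSPL = 169.4 dB

169.4 dB


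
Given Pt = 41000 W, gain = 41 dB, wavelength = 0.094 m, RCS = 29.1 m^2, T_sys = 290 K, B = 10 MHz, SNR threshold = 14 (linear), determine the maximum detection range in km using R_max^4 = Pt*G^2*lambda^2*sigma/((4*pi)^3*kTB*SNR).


G_lin = 10^(41/10) = 12589.254118
R^4 = 41000 * 12589.254118^2 * 0.094^2 * 29.1 / ((4*pi)^3 * 1.38e-23 * 290 * 10000000.0 * 14)
R^4 = 1.50279e21 m^4
R_max = (1.50279e21)^(1/4) = 196890.4 m = 196.9 km

196.9 km


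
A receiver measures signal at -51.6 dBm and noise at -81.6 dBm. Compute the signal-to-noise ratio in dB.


SNR = -51.6 - (-81.6) = 30.0 dB

30.0 dB


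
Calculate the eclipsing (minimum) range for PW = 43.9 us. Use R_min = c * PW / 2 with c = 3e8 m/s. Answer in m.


R_min = 3e8 * 43.9e-6 / 2 = 6585.0 m

6585.0 m


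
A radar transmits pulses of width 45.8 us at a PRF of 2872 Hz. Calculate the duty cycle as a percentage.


DC = 45.8e-6 * 2872 * 100 = 13.15%

13.15%


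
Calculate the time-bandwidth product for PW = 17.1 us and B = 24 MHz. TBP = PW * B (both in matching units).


TBP = 17.1 * 24 = 410.4

410.4


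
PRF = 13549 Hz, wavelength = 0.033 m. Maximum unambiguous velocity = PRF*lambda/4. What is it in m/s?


V_ua = 13549 * 0.033 / 4 = 111.8 m/s

111.8 m/s


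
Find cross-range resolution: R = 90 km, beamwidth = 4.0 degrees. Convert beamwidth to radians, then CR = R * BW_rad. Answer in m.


BW_rad = 0.06981317
CR = 90000 * 0.06981317 = 6283.2 m

6283.2 m


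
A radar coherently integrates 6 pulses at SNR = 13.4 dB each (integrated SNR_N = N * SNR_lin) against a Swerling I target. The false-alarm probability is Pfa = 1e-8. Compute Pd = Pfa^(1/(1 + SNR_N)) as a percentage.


SNR_lin = 10^(13.4/10) = 21.87762
SNR_N = 6 * 21.87762 = 131.26572
1/(1 + SNR_N) = 1/132.26572 = 0.0075605
Pd = (1e-8)^0.0075605 = 0.86999
Pd = 87.0%

87.0%


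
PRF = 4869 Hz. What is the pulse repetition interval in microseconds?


PRI = 1/4869 = 0.000205381 s = 205.4 us

205.4 us


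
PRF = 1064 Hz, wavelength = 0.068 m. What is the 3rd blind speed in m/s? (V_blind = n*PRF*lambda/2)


V_blind = 3 * 1064 * 0.068 / 2 = 108.5 m/s

108.5 m/s


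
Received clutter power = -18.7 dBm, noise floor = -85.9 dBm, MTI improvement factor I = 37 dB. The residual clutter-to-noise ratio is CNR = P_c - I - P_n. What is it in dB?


CNR = -18.7 - 37 - (-85.9) = 30.2 dB

30.2 dB


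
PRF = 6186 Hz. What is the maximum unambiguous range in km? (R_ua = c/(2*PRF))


R_ua = 3e8 / (2 * 6186) = 24248.3 m = 24.2 km

24.2 km


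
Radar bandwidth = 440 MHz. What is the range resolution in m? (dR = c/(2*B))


dR = 3e8 / (2 * 440000000.0) = 0.34 m

0.34 m


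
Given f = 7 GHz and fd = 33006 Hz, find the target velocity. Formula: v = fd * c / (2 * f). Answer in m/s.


v = 33006 * 3e8 / (2 * 7000000000.0) = 707.3 m/s

707.3 m/s


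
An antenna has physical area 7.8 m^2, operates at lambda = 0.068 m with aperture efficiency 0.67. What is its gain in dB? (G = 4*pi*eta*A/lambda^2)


G_linear = 4*pi*0.67*7.8/0.068^2 = 14202.39
G_dB = 10*log10(14202.39) = 41.5 dB

41.5 dB


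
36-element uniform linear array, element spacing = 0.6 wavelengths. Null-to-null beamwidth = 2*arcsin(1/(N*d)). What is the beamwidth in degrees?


1/(N*d) = 1/(36*0.6) = 0.046296
BW = 2*arcsin(0.046296) = 5.3 degrees

5.3 degrees


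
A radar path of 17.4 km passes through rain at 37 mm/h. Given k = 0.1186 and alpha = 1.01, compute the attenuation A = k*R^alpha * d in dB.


gamma = 0.1186 * 37^1.01 = 4.54955 dB/km
A = 4.54955 * 17.4 = 79.16 dB

79.16 dB


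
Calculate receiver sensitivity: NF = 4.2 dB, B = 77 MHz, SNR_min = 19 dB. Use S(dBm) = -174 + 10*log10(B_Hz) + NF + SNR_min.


10*log10(77000000.0) = 78.86
S = -174 + 78.86 + 4.2 + 19 = -71.9 dBm

-71.9 dBm


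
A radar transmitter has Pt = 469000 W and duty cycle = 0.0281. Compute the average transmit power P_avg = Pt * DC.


P_avg = 469000 * 0.0281 = 13178.9 W

13178.9 W


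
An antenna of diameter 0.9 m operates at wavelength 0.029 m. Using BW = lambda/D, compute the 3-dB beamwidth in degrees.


BW_rad = 0.029 / 0.9 = 0.032222
BW_deg = 1.85 degrees

1.85 degrees


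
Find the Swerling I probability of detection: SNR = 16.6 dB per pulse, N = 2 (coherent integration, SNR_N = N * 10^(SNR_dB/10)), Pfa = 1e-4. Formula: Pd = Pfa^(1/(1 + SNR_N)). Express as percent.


SNR_lin = 10^(16.6/10) = 45.70882
SNR_N = 2 * 45.70882 = 91.41764
1/(1 + SNR_N) = 1/92.41764 = 0.0108204
Pd = (1e-4)^0.0108204 = 0.90515
Pd = 90.5%

90.5%


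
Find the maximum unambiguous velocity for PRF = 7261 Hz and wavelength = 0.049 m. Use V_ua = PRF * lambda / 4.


V_ua = 7261 * 0.049 / 4 = 88.9 m/s

88.9 m/s


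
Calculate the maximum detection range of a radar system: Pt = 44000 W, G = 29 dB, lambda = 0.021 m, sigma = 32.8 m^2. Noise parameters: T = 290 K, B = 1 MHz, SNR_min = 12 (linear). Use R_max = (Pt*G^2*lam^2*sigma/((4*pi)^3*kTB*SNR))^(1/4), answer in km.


G_lin = 10^(29/10) = 794.328235
R^4 = 44000 * 794.328235^2 * 0.021^2 * 32.8 / ((4*pi)^3 * 1.38e-23 * 290 * 1000000.0 * 12)
R^4 = 4.21383e18 m^4
R_max = (4.21383e18)^(1/4) = 45307.4 m = 45.3 km

45.3 km


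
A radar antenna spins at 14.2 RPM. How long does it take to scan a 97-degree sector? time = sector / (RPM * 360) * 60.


t = 97 / (14.2 * 360) * 60 = 1.14 s

1.14 s


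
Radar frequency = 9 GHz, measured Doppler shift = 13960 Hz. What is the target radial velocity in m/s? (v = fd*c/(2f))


v = 13960 * 3e8 / (2 * 9000000000.0) = 232.7 m/s

232.7 m/s


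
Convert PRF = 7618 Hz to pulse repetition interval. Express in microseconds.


PRI = 1/7618 = 0.000131268 s = 131.3 us

131.3 us


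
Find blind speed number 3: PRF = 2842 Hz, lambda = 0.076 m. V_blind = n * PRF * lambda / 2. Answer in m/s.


V_blind = 3 * 2842 * 0.076 / 2 = 324.0 m/s

324.0 m/s


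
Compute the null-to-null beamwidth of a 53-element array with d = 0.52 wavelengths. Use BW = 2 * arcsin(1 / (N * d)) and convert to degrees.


1/(N*d) = 1/(53*0.52) = 0.036284
BW = 2*arcsin(0.036284) = 4.2 degrees

4.2 degrees


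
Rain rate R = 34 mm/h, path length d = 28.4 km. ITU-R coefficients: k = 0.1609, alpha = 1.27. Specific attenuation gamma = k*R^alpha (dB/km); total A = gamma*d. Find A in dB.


gamma = 0.1609 * 34^1.27 = 14.175366 dB/km
A = 14.175366 * 28.4 = 402.58 dB

402.58 dB


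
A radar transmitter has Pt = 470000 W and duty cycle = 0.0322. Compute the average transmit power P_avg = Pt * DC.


P_avg = 470000 * 0.0322 = 15134.0 W

15134.0 W


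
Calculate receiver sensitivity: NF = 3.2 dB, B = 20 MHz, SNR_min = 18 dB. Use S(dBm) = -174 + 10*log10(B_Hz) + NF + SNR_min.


10*log10(20000000.0) = 73.01
S = -174 + 73.01 + 3.2 + 18 = -79.8 dBm

-79.8 dBm


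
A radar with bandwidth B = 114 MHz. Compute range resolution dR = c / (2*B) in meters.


dR = 3e8 / (2 * 114000000.0) = 1.32 m

1.32 m


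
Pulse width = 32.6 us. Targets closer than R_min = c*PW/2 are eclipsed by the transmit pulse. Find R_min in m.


R_min = 3e8 * 32.6e-6 / 2 = 4890.0 m

4890.0 m


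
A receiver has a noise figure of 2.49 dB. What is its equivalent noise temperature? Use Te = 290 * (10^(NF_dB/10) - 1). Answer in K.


NF_lin = 10^(2.49/10) = 1.774189
Te = 290 * (1.774189 - 1) = 224.5 K

224.5 K


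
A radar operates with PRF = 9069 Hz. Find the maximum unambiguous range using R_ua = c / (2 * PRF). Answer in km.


R_ua = 3e8 / (2 * 9069) = 16539.9 m = 16.5 km

16.5 km


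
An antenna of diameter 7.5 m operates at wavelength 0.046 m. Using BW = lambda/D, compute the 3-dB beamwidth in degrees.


BW_rad = 0.046 / 7.5 = 0.006133
BW_deg = 0.35 degrees

0.35 degrees


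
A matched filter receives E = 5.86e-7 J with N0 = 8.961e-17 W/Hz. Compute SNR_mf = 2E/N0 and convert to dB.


SNR_lin = 2 * 5.86e-7 / 8.961e-17 = 1.308e10
SNR_dB = 10*log10(1.308e10) = 101.2 dB

101.2 dB


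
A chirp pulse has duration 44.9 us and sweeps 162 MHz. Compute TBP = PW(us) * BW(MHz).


TBP = 44.9 * 162 = 7273.8

7273.8


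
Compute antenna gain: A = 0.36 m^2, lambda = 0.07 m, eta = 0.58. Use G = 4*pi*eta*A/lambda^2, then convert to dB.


G_linear = 4*pi*0.58*0.36/0.07^2 = 535.48
G_dB = 10*log10(535.48) = 27.3 dB

27.3 dB


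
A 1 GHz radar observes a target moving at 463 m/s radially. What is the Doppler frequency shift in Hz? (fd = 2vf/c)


fd = 2 * 463 * 1000000000.0 / 3e8 = 3086.7 Hz

3086.7 Hz


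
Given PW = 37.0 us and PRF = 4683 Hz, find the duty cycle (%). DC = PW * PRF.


DC = 37.0e-6 * 4683 * 100 = 17.33%

17.33%


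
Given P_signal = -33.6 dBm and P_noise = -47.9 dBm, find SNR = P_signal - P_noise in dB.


SNR = -33.6 - (-47.9) = 14.3 dB

14.3 dB


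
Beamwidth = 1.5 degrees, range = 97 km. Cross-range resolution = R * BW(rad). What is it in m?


BW_rad = 0.026179939
CR = 97000 * 0.026179939 = 2539.5 m

2539.5 m


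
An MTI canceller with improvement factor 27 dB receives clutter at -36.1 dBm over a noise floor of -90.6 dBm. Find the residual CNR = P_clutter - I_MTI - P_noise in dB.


CNR = -36.1 - 27 - (-90.6) = 27.5 dB

27.5 dB


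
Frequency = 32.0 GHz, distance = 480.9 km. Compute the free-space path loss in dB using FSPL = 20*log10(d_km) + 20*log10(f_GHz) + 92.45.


20*log10(480.9) = 53.64
20*log10(32.0) = 30.1
FSPL = 176.2 dB

176.2 dB


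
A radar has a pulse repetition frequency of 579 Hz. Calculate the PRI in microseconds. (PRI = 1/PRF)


PRI = 1/579 = 0.0017271157 s = 1727.1 us

1727.1 us


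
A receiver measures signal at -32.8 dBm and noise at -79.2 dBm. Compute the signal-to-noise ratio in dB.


SNR = -32.8 - (-79.2) = 46.4 dB

46.4 dB


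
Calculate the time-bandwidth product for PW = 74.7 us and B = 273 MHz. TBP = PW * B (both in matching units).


TBP = 74.7 * 273 = 20393.1

20393.1


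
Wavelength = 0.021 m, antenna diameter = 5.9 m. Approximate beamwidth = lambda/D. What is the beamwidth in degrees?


BW_rad = 0.021 / 5.9 = 0.003559
BW_deg = 0.2 degrees

0.2 degrees


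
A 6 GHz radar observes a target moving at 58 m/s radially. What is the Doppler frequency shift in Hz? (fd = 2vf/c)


fd = 2 * 58 * 6000000000.0 / 3e8 = 2320.0 Hz

2320.0 Hz


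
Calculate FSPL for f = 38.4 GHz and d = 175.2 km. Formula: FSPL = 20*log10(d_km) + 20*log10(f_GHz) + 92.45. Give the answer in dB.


20*log10(175.2) = 44.87
20*log10(38.4) = 31.69
FSPL = 169.0 dB

169.0 dB


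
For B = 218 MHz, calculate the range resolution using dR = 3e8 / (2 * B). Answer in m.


dR = 3e8 / (2 * 218000000.0) = 0.69 m

0.69 m


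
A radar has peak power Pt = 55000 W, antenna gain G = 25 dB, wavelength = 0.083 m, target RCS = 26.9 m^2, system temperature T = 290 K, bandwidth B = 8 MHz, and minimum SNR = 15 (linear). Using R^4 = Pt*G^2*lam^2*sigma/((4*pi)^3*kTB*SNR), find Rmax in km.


G_lin = 10^(25/10) = 316.227766
R^4 = 55000 * 316.227766^2 * 0.083^2 * 26.9 / ((4*pi)^3 * 1.38e-23 * 290 * 8000000.0 * 15)
R^4 = 1.06951e18 m^4
R_max = (1.06951e18)^(1/4) = 32158.5 m = 32.2 km

32.2 km


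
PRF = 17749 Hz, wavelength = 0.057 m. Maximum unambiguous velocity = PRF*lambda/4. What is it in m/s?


V_ua = 17749 * 0.057 / 4 = 252.9 m/s

252.9 m/s


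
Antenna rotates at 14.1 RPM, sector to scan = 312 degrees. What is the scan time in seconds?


t = 312 / (14.1 * 360) * 60 = 3.69 s

3.69 s


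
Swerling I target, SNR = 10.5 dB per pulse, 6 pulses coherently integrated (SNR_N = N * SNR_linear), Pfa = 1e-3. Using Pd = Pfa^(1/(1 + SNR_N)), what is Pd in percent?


SNR_lin = 10^(10.5/10) = 11.22018
SNR_N = 6 * 11.22018 = 67.32108
1/(1 + SNR_N) = 1/68.32108 = 0.0146368
Pd = (1e-3)^0.0146368 = 0.90384
Pd = 90.4%

90.4%


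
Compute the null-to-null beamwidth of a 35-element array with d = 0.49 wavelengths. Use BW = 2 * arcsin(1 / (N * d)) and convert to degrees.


1/(N*d) = 1/(35*0.49) = 0.058309
BW = 2*arcsin(0.058309) = 6.7 degrees

6.7 degrees


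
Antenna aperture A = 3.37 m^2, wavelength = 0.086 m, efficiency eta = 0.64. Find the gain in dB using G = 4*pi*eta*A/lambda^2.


G_linear = 4*pi*0.64*3.37/0.086^2 = 3664.57
G_dB = 10*log10(3664.57) = 35.6 dB

35.6 dB


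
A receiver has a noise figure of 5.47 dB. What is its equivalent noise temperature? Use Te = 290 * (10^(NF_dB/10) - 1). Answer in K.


NF_lin = 10^(5.47/10) = 3.523709
Te = 290 * (3.523709 - 1) = 731.9 K

731.9 K


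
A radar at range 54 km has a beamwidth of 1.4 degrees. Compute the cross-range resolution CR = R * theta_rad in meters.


BW_rad = 0.02443461
CR = 54000 * 0.02443461 = 1319.5 m

1319.5 m


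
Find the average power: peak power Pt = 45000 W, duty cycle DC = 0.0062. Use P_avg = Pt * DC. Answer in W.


P_avg = 45000 * 0.0062 = 279.0 W

279.0 W


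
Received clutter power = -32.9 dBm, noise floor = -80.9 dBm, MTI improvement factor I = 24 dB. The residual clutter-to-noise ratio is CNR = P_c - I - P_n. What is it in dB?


CNR = -32.9 - 24 - (-80.9) = 24.0 dB

24.0 dB


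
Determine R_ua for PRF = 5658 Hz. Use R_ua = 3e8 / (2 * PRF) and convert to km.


R_ua = 3e8 / (2 * 5658) = 26511.1 m = 26.5 km

26.5 km


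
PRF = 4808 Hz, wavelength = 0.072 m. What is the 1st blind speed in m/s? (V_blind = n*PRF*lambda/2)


V_blind = 1 * 4808 * 0.072 / 2 = 173.1 m/s

173.1 m/s


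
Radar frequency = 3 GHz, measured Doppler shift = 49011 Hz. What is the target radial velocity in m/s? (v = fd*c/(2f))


v = 49011 * 3e8 / (2 * 3000000000.0) = 2450.6 m/s

2450.6 m/s


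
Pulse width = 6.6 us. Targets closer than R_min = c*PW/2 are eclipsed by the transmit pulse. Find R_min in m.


R_min = 3e8 * 6.6e-6 / 2 = 990.0 m

990.0 m


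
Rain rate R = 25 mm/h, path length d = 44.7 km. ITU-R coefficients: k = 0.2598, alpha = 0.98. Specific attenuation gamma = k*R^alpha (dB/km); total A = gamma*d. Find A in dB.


gamma = 0.2598 * 25^0.98 = 6.090043 dB/km
A = 6.090043 * 44.7 = 272.22 dB

272.22 dB


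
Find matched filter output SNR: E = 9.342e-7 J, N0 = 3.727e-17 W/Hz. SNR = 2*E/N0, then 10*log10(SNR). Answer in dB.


SNR_lin = 2 * 9.342e-7 / 3.727e-17 = 5.013e10
SNR_dB = 10*log10(5.013e10) = 107.0 dB

107.0 dB


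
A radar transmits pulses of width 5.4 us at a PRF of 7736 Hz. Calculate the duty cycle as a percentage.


DC = 5.4e-6 * 7736 * 100 = 4.18%

4.18%


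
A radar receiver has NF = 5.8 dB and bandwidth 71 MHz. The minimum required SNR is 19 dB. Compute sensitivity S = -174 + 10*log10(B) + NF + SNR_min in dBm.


10*log10(71000000.0) = 78.51
S = -174 + 78.51 + 5.8 + 19 = -70.7 dBm

-70.7 dBm


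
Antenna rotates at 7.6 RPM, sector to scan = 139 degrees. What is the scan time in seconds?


t = 139 / (7.6 * 360) * 60 = 3.05 s

3.05 s


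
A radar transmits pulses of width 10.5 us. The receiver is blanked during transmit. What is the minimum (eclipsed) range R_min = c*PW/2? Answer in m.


R_min = 3e8 * 10.5e-6 / 2 = 1575.0 m

1575.0 m


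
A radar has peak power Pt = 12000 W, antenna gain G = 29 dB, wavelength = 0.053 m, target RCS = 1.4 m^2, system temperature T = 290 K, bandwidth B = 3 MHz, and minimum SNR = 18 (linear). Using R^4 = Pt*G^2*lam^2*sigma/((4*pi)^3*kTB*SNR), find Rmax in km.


G_lin = 10^(29/10) = 794.328235
R^4 = 12000 * 794.328235^2 * 0.053^2 * 1.4 / ((4*pi)^3 * 1.38e-23 * 290 * 3000000.0 * 18)
R^4 = 6.94321e16 m^4
R_max = (6.94321e16)^(1/4) = 16232.7 m = 16.2 km

16.2 km


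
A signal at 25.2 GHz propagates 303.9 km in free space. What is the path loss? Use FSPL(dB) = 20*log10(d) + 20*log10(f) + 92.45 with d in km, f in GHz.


20*log10(303.9) = 49.65
20*log10(25.2) = 28.03
FSPL = 170.1 dB

170.1 dB


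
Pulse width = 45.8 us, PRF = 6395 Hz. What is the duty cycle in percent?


DC = 45.8e-6 * 6395 * 100 = 29.29%

29.29%


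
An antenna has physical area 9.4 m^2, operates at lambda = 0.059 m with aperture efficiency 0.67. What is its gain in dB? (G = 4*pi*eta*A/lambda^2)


G_linear = 4*pi*0.67*9.4/0.059^2 = 22735.71
G_dB = 10*log10(22735.71) = 43.6 dB

43.6 dB


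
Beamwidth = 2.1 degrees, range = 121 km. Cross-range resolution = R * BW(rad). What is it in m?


BW_rad = 0.036651914
CR = 121000 * 0.036651914 = 4434.9 m

4434.9 m


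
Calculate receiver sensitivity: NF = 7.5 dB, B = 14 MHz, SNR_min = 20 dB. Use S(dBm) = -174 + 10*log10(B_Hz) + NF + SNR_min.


10*log10(14000000.0) = 71.46
S = -174 + 71.46 + 7.5 + 20 = -75.0 dBm

-75.0 dBm


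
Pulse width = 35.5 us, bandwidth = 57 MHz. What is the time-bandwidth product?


TBP = 35.5 * 57 = 2023.5

2023.5


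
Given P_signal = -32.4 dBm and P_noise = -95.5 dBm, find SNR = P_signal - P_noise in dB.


SNR = -32.4 - (-95.5) = 63.1 dB

63.1 dB


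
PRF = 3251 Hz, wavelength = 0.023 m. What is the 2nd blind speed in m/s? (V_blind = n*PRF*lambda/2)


V_blind = 2 * 3251 * 0.023 / 2 = 74.8 m/s

74.8 m/s


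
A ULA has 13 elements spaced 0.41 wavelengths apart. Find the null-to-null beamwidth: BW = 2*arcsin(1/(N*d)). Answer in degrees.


1/(N*d) = 1/(13*0.41) = 0.187617
BW = 2*arcsin(0.187617) = 21.6 degrees

21.6 degrees


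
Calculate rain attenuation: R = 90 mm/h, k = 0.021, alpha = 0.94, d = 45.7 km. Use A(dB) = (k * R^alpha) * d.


gamma = 0.021 * 90^0.94 = 1.442804 dB/km
A = 1.442804 * 45.7 = 65.94 dB

65.94 dB


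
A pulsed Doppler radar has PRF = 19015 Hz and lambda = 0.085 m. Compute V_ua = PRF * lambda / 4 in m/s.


V_ua = 19015 * 0.085 / 4 = 404.1 m/s

404.1 m/s


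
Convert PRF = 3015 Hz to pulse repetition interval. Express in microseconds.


PRI = 1/3015 = 0.000331675 s = 331.7 us

331.7 us


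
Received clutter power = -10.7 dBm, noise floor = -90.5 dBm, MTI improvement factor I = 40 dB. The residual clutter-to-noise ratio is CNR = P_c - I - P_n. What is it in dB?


CNR = -10.7 - 40 - (-90.5) = 39.8 dB

39.8 dB


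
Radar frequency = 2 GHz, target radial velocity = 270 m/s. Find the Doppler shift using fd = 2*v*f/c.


fd = 2 * 270 * 2000000000.0 / 3e8 = 3600.0 Hz

3600.0 Hz


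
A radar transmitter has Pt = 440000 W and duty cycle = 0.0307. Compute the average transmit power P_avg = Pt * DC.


P_avg = 440000 * 0.0307 = 13508.0 W

13508.0 W


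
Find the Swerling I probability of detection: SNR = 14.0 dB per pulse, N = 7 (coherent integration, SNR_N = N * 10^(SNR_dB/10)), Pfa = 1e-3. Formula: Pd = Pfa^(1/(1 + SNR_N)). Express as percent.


SNR_lin = 10^(14.0/10) = 25.11886
SNR_N = 7 * 25.11886 = 175.83202
1/(1 + SNR_N) = 1/176.83202 = 0.0056551
Pd = (1e-3)^0.0056551 = 0.96169
Pd = 96.2%

96.2%


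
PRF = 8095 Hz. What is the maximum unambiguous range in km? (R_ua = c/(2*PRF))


R_ua = 3e8 / (2 * 8095) = 18530.0 m = 18.5 km

18.5 km


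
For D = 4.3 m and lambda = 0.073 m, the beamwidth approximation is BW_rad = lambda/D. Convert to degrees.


BW_rad = 0.073 / 4.3 = 0.016977
BW_deg = 0.97 degrees

0.97 degrees


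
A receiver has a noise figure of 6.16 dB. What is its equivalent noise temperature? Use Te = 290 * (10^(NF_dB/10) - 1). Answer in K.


NF_lin = 10^(6.16/10) = 4.130475
Te = 290 * (4.130475 - 1) = 907.8 K

907.8 K


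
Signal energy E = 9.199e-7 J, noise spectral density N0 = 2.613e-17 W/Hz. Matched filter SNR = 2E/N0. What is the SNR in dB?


SNR_lin = 2 * 9.199e-7 / 2.613e-17 = 7.041e10
SNR_dB = 10*log10(7.041e10) = 108.5 dB

108.5 dB


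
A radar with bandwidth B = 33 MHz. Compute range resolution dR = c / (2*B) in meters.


dR = 3e8 / (2 * 33000000.0) = 4.55 m

4.55 m


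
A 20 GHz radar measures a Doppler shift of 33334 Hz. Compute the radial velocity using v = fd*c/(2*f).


v = 33334 * 3e8 / (2 * 20000000000.0) = 250.0 m/s

250.0 m/s


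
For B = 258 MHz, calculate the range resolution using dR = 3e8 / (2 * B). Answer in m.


dR = 3e8 / (2 * 258000000.0) = 0.58 m

0.58 m


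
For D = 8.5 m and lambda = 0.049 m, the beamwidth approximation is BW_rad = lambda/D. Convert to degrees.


BW_rad = 0.049 / 8.5 = 0.005765
BW_deg = 0.33 degrees

0.33 degrees


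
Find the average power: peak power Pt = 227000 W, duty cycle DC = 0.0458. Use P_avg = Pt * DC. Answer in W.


P_avg = 227000 * 0.0458 = 10396.6 W

10396.6 W


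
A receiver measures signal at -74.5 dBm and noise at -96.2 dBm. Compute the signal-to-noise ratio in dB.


SNR = -74.5 - (-96.2) = 21.7 dB

21.7 dB


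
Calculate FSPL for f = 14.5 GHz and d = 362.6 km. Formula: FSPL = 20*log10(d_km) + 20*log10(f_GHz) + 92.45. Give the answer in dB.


20*log10(362.6) = 51.19
20*log10(14.5) = 23.23
FSPL = 166.9 dB

166.9 dB


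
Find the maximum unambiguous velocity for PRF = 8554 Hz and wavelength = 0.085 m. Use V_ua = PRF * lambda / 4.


V_ua = 8554 * 0.085 / 4 = 181.8 m/s

181.8 m/s


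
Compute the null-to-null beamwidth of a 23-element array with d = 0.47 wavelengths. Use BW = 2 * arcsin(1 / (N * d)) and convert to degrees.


1/(N*d) = 1/(23*0.47) = 0.092507
BW = 2*arcsin(0.092507) = 10.6 degrees

10.6 degrees


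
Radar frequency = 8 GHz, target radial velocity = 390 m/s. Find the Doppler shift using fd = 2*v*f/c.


fd = 2 * 390 * 8000000000.0 / 3e8 = 20800.0 Hz

20800.0 Hz


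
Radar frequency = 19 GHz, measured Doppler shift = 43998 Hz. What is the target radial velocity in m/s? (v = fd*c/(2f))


v = 43998 * 3e8 / (2 * 19000000000.0) = 347.4 m/s

347.4 m/s


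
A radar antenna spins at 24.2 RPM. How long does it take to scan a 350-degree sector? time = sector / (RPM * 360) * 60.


t = 350 / (24.2 * 360) * 60 = 2.41 s

2.41 s


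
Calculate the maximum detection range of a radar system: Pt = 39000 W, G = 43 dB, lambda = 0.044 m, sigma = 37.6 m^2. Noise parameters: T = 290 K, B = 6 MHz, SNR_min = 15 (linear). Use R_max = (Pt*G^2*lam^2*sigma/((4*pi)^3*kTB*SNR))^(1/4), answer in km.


G_lin = 10^(43/10) = 19952.62315
R^4 = 39000 * 19952.62315^2 * 0.044^2 * 37.6 / ((4*pi)^3 * 1.38e-23 * 290 * 6000000.0 * 15)
R^4 = 1.58128e21 m^4
R_max = (1.58128e21)^(1/4) = 199412.4 m = 199.4 km

199.4 km


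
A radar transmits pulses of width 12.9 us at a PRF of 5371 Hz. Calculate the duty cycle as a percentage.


DC = 12.9e-6 * 5371 * 100 = 6.93%

6.93%


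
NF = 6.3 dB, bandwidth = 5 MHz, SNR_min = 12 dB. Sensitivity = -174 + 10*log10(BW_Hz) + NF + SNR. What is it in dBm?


10*log10(5000000.0) = 66.99
S = -174 + 66.99 + 6.3 + 12 = -88.7 dBm

-88.7 dBm


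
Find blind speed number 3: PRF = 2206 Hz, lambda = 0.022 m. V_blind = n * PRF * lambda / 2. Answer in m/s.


V_blind = 3 * 2206 * 0.022 / 2 = 72.8 m/s

72.8 m/s


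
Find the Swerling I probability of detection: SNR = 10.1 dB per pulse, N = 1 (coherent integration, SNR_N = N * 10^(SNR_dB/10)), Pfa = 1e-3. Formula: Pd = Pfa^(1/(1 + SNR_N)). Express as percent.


SNR_lin = 10^(10.1/10) = 10.23293
SNR_N = 1 * 10.23293 = 10.23293
1/(1 + SNR_N) = 1/11.23293 = 0.089024
Pd = (1e-3)^0.089024 = 0.54066
Pd = 54.1%

54.1%


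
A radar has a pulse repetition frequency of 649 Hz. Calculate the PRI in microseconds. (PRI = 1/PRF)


PRI = 1/649 = 0.001540832 s = 1540.8 us

1540.8 us


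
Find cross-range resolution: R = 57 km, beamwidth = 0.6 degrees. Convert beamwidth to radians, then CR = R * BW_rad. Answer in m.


BW_rad = 0.010471976
CR = 57000 * 0.010471976 = 596.9 m

596.9 m


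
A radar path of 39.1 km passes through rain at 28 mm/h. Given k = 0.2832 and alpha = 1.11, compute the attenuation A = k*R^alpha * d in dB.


gamma = 0.2832 * 28^1.11 = 11.440333 dB/km
A = 11.440333 * 39.1 = 447.32 dB

447.32 dB


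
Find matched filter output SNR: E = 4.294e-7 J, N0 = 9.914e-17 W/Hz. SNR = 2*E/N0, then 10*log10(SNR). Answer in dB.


SNR_lin = 2 * 4.294e-7 / 9.914e-17 = 8.662e9
SNR_dB = 10*log10(8.662e9) = 99.4 dB

99.4 dB


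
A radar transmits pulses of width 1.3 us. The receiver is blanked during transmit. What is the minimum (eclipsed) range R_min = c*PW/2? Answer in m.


R_min = 3e8 * 1.3e-6 / 2 = 195.0 m

195.0 m


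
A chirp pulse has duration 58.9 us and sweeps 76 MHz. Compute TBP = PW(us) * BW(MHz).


TBP = 58.9 * 76 = 4476.4

4476.4


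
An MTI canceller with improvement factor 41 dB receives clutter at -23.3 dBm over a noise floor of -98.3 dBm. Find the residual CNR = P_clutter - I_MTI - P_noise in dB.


CNR = -23.3 - 41 - (-98.3) = 34.0 dB

34.0 dB


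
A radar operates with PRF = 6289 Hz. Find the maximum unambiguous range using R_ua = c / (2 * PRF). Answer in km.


R_ua = 3e8 / (2 * 6289) = 23851.2 m = 23.9 km

23.9 km


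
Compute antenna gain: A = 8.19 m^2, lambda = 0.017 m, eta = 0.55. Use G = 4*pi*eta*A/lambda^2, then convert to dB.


G_linear = 4*pi*0.55*8.19/0.017^2 = 195865.8
G_dB = 10*log10(195865.8) = 52.9 dB

52.9 dB


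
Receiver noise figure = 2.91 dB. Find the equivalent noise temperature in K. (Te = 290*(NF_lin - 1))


NF_lin = 10^(2.91/10) = 1.954339
Te = 290 * (1.954339 - 1) = 276.8 K

276.8 K


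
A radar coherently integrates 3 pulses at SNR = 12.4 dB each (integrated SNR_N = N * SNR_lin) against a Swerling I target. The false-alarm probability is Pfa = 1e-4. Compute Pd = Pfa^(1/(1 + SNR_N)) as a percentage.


SNR_lin = 10^(12.4/10) = 17.37801
SNR_N = 3 * 17.37801 = 52.13403
1/(1 + SNR_N) = 1/53.13403 = 0.0188203
Pd = (1e-4)^0.0188203 = 0.84085
Pd = 84.1%

84.1%


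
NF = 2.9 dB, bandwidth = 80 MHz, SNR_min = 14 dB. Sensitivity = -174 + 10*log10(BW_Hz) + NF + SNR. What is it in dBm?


10*log10(80000000.0) = 79.03
S = -174 + 79.03 + 2.9 + 14 = -78.1 dBm

-78.1 dBm


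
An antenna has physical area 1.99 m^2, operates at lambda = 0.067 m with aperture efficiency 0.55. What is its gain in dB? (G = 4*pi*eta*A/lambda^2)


G_linear = 4*pi*0.55*1.99/0.067^2 = 3063.91
G_dB = 10*log10(3063.91) = 34.9 dB

34.9 dB


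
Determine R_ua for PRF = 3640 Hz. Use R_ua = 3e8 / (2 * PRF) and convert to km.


R_ua = 3e8 / (2 * 3640) = 41208.8 m = 41.2 km

41.2 km


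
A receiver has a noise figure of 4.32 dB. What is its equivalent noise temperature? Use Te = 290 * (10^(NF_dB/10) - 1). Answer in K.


NF_lin = 10^(4.32/10) = 2.703958
Te = 290 * (2.703958 - 1) = 494.1 K

494.1 K


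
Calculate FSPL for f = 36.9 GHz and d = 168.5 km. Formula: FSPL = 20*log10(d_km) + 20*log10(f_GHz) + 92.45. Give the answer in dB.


20*log10(168.5) = 44.53
20*log10(36.9) = 31.34
FSPL = 168.3 dB

168.3 dB


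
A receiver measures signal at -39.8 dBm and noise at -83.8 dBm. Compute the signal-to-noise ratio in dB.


SNR = -39.8 - (-83.8) = 44.0 dB

44.0 dB


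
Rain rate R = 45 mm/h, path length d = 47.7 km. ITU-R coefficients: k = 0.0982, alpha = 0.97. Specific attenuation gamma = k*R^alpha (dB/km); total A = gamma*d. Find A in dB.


gamma = 0.0982 * 45^0.97 = 3.9421 dB/km
A = 3.9421 * 47.7 = 188.04 dB

188.04 dB
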